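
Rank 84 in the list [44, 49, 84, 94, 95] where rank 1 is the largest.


Sort descending: [95, 94, 84, 49, 44]
Find 84 in the sorted list.
84 is at position 3.
Final answer: 3


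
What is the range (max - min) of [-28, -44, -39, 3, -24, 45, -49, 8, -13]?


Maximum value: 45
Minimum value: -49
Range = 45 - (-49) = 94
Final answer: 94


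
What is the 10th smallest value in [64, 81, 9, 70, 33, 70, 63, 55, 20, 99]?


Sort ascending: [9, 20, 33, 55, 63, 64, 70, 70, 81, 99]
The 10th element (1-indexed) is at index 9.
Value = 99
Final answer: 99


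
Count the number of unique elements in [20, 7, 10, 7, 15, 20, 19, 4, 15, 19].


List all unique values:
Distinct values: [4, 7, 10, 15, 19, 20]
Count = 6
Final answer: 6


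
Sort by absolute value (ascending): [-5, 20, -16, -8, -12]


Compute absolute values:
  |-5| = 5
  |20| = 20
  |-16| = 16
  |-8| = 8
  |-12| = 12
Absolute values in increasing order: 5 < 8 < 12 < 16 < 20
Listing the original numbers in that order gives the answer.
Final answer: [-5, -8, -12, -16, 20]


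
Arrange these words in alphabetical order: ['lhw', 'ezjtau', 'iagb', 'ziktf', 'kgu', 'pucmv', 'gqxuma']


Compare strings character by character (the first differing letter decides):
  'ezjtau' < 'gqxuma' since 'e' < 'g' at position 1
  'gqxuma' < 'iagb' since 'g' < 'i' at position 1
  'iagb' < 'kgu' since 'i' < 'k' at position 1
  'kgu' < 'lhw' since 'k' < 'l' at position 1
  'lhw' < 'pucmv' since 'l' < 'p' at position 1
  'pucmv' < 'ziktf' since 'p' < 'z' at position 1
Chaining these comparisons gives the alphabetical order.
Final answer: ['ezjtau', 'gqxuma', 'iagb', 'kgu', 'lhw', 'pucmv', 'ziktf']


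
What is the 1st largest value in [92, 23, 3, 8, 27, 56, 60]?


Sort descending: [92, 60, 56, 27, 23, 8, 3]
The 1st element (1-indexed) is at index 0.
Value = 92
Final answer: 92


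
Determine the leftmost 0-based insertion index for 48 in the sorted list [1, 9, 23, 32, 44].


List is sorted: [1, 9, 23, 32, 44]
We need the leftmost position where 48 can be inserted, i.e. the first index whose element is >= 48 (or the end of the list if none is).
Binary search with low=0, high=5 (0-based indices):
  low=0, high=5, mid=2: a[2]=23 < 48, so low = 3
  low=3, high=5, mid=4: a[4]=44 < 48, so low = 5
Now low = high = 5, so the insertion index is 5.
Final answer: 5


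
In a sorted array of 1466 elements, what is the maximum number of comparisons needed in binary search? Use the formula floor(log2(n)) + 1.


Binary search halves the search space each step.
Maximum comparisons = floor(log2(1466)) + 1
log2(1466) = 10.5177
floor(log2(1466)) = 10, so 10 + 1 = 11
Final answer: 11


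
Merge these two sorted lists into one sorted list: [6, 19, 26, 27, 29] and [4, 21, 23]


List A: [6, 19, 26, 27, 29]
List B: [4, 21, 23]
Repeatedly compare the front elements and take the smaller:
  6 vs 4 -> take 4
  6 vs 21 -> take 6
  19 vs 21 -> take 19
  26 vs 21 -> take 21
  26 vs 23 -> take 23
  B is exhausted; append the rest of A: [26, 27, 29]
Final answer: [4, 6, 19, 21, 23, 26, 27, 29]


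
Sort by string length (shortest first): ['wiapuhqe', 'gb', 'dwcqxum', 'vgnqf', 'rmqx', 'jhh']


Compute lengths:
  'wiapuhqe' has length 8
  'gb' has length 2
  'dwcqxum' has length 7
  'vgnqf' has length 5
  'rmqx' has length 4
  'jhh' has length 3
Lengths in increasing order: 2 < 3 < 4 < 5 < 7 < 8
Listing the words in that order gives the answer.
Final answer: ['gb', 'jhh', 'rmqx', 'vgnqf', 'dwcqxum', 'wiapuhqe']


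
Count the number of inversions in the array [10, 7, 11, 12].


For each element, count the later elements that are smaller than it:
  10 (index 0): smaller elements after it = [7] -> 1
  7 (index 1): smaller elements after it = [] -> 0
  11 (index 2): smaller elements after it = [] -> 0
Total inversions = 1 + 0 + 0 = 1
Final answer: 1


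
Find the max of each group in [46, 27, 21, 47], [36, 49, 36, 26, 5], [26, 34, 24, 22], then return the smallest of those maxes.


Find max of each group:
  Group 1: [46, 27, 21, 47] -> max = 47
  Group 2: [36, 49, 36, 26, 5] -> max = 49
  Group 3: [26, 34, 24, 22] -> max = 34
Maxes: [47, 49, 34]
Minimum of maxes = 34
Final answer: 34


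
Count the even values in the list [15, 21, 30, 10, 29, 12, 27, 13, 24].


Check each element:
  15 is odd
  21 is odd
  30 is even
  10 is even
  29 is odd
  12 is even
  27 is odd
  13 is odd
  24 is even
Evens: [30, 10, 12, 24]
Count of evens = 4
Final answer: 4


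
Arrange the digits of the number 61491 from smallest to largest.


The number 61491 has digits: 6, 1, 4, 9, 1
Sorted: 1, 1, 4, 6, 9
Joining the sorted digits gives the result.
Final answer: 11469


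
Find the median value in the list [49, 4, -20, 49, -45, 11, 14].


First, sort the list: [-45, -20, 4, 11, 14, 49, 49]
The list has 7 elements (odd count).
The middle index is 3 (0-based), and the element there is 11.
Final answer: 11


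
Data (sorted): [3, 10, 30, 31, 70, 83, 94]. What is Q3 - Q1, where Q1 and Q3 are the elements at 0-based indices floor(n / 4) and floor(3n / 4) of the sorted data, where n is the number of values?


The data has n = 7 elements.
Q1 index = floor(7 / 4) = floor(1.75) = 1; Q3 index = floor(3 * 7 / 4) = floor(5.25) = 5
Q1 = element at index 1 = 10
Q3 = element at index 5 = 83
IQR = 83 - 10 = 73
Final answer: 73


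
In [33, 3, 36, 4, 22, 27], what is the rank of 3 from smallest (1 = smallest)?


Sort ascending: [3, 4, 22, 27, 33, 36]
Find 3 in the sorted list.
3 is at position 1 (1-indexed).
Final answer: 1


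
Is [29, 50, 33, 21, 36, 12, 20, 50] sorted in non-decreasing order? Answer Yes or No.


Check consecutive pairs:
  29 <= 50? True
  50 <= 33? False
  33 <= 21? False
  21 <= 36? True
  36 <= 12? False
  12 <= 20? True
  20 <= 50? True
3 consecutive pair(s) are out of order, so the list is not sorted.
Final answer: No


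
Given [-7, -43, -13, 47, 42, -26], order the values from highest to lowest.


Original list: [-7, -43, -13, 47, 42, -26]
Repeatedly take the largest remaining element:
  Remaining [-7, -43, -13, 47, 42, -26] -> largest is 47
  Remaining [-7, -43, -13, 42, -26] -> largest is 42
  Remaining [-7, -43, -13, -26] -> largest is -7
  Remaining [-43, -13, -26] -> largest is -13
  Remaining [-43, -26] -> largest is -26
  Remaining [-43] -> largest is -43
Collecting the picks in order gives the descending list.
Final answer: [47, 42, -7, -13, -26, -43]


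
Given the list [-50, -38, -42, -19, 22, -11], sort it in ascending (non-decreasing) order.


Original list: [-50, -38, -42, -19, 22, -11]
Repeatedly take the smallest remaining element:
  Remaining [-50, -38, -42, -19, 22, -11] -> smallest is -50
  Remaining [-38, -42, -19, 22, -11] -> smallest is -42
  Remaining [-38, -19, 22, -11] -> smallest is -38
  Remaining [-19, 22, -11] -> smallest is -19
  Remaining [22, -11] -> smallest is -11
  Remaining [22] -> smallest is 22
Collecting the picks in order gives the sorted list.
Final answer: [-50, -42, -38, -19, -11, 22]


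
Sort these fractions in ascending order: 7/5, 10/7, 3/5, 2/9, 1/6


Convert to decimal for comparison:
  7/5 = 1.4
  10/7 = 1.4286
  3/5 = 0.6
  2/9 = 0.2222
  1/6 = 0.1667
Decimals in increasing order: 0.1667 < 0.2222 < 0.6 < 1.4 < 1.4286
Writing each back as its fraction gives the sorted order.
Final answer: 1/6, 2/9, 3/5, 7/5, 10/7


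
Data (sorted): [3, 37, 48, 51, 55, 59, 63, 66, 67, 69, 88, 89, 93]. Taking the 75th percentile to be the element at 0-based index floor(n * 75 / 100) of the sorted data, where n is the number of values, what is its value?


The dataset has n = 13 elements.
Index = floor(13 * 75 / 100) = floor(975 / 100) = floor(9.75) = 9
Counting from index 0 in the sorted data, the element at index 9 is 69.
Final answer: 69


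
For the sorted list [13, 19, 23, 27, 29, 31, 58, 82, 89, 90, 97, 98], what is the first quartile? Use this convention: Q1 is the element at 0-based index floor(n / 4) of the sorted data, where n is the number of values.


The list has n = 12 elements.
Q1 index = floor(12 / 4) = floor(3) = 3
Counting from index 0 in the sorted data, the element at index 3 is 27.
Final answer: 27


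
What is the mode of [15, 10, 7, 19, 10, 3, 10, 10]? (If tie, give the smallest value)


Count the frequency of each value:
  3 appears 1 time(s)
  7 appears 1 time(s)
  10 appears 4 time(s)
  15 appears 1 time(s)
  19 appears 1 time(s)
Maximum frequency is 4.
Only 10 reaches that frequency, so it is the mode.
Final answer: 10


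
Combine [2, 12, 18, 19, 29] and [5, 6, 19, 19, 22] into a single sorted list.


List A: [2, 12, 18, 19, 29]
List B: [5, 6, 19, 19, 22]
Repeatedly compare the front elements and take the smaller:
  2 vs 5 -> take 2
  12 vs 5 -> take 5
  12 vs 6 -> take 6
  12 vs 19 -> take 12
  18 vs 19 -> take 18
  19 vs 19 -> take 19
  29 vs 19 -> take 19
  29 vs 19 -> take 19
  29 vs 22 -> take 22
  B is exhausted; append the rest of A: [29]
Final answer: [2, 5, 6, 12, 18, 19, 19, 19, 22, 29]


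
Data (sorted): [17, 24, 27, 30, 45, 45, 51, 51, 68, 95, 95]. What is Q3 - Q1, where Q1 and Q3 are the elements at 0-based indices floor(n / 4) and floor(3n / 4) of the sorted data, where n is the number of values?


The data has n = 11 elements.
Q1 index = floor(11 / 4) = floor(2.75) = 2; Q3 index = floor(3 * 11 / 4) = floor(8.25) = 8
Q1 = element at index 2 = 27
Q3 = element at index 8 = 68
IQR = 68 - 27 = 41
Final answer: 41


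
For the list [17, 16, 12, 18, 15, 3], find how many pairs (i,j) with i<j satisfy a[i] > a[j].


For each element, count the later elements that are smaller than it:
  17 (index 0): smaller elements after it = [16, 12, 15, 3] -> 4
  16 (index 1): smaller elements after it = [12, 15, 3] -> 3
  12 (index 2): smaller elements after it = [3] -> 1
  18 (index 3): smaller elements after it = [15, 3] -> 2
  15 (index 4): smaller elements after it = [3] -> 1
Total inversions = 4 + 3 + 1 + 2 + 1 = 11
Final answer: 11


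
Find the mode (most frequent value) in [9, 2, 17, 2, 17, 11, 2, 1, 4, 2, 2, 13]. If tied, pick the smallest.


Count the frequency of each value:
  1 appears 1 time(s)
  2 appears 5 time(s)
  4 appears 1 time(s)
  9 appears 1 time(s)
  11 appears 1 time(s)
  13 appears 1 time(s)
  17 appears 2 time(s)
Maximum frequency is 5.
Only 2 reaches that frequency, so it is the mode.
Final answer: 2


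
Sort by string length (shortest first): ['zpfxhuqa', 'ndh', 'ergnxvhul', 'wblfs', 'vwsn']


Compute lengths:
  'zpfxhuqa' has length 8
  'ndh' has length 3
  'ergnxvhul' has length 9
  'wblfs' has length 5
  'vwsn' has length 4
Lengths in increasing order: 3 < 4 < 5 < 8 < 9
Listing the words in that order gives the answer.
Final answer: ['ndh', 'vwsn', 'wblfs', 'zpfxhuqa', 'ergnxvhul']


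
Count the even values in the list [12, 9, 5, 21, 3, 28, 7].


Check each element:
  12 is even
  9 is odd
  5 is odd
  21 is odd
  3 is odd
  28 is even
  7 is odd
Evens: [12, 28]
Count of evens = 2
Final answer: 2


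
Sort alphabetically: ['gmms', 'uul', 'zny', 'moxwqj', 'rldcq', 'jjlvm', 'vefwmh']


Compare strings character by character (the first differing letter decides):
  'gmms' < 'jjlvm' since 'g' < 'j' at position 1
  'jjlvm' < 'moxwqj' since 'j' < 'm' at position 1
  'moxwqj' < 'rldcq' since 'm' < 'r' at position 1
  'rldcq' < 'uul' since 'r' < 'u' at position 1
  'uul' < 'vefwmh' since 'u' < 'v' at position 1
  'vefwmh' < 'zny' since 'v' < 'z' at position 1
Chaining these comparisons gives the alphabetical order.
Final answer: ['gmms', 'jjlvm', 'moxwqj', 'rldcq', 'uul', 'vefwmh', 'zny']


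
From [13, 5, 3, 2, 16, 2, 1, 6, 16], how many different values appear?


List all unique values:
Distinct values: [1, 2, 3, 5, 6, 13, 16]
Count = 7
Final answer: 7


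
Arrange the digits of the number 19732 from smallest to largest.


The number 19732 has digits: 1, 9, 7, 3, 2
Sorted: 1, 2, 3, 7, 9
Joining the sorted digits gives the result.
Final answer: 12379


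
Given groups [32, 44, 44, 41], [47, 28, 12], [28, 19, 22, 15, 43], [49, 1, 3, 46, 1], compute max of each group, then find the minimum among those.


Find max of each group:
  Group 1: [32, 44, 44, 41] -> max = 44
  Group 2: [47, 28, 12] -> max = 47
  Group 3: [28, 19, 22, 15, 43] -> max = 43
  Group 4: [49, 1, 3, 46, 1] -> max = 49
Maxes: [44, 47, 43, 49]
Minimum of maxes = 43
Final answer: 43


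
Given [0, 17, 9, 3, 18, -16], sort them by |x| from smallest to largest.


Compute absolute values:
  |0| = 0
  |17| = 17
  |9| = 9
  |3| = 3
  |18| = 18
  |-16| = 16
Absolute values in increasing order: 0 < 3 < 9 < 16 < 17 < 18
Listing the original numbers in that order gives the answer.
Final answer: [0, 3, 9, -16, 17, 18]


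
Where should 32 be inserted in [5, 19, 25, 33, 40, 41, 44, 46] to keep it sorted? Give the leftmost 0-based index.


List is sorted: [5, 19, 25, 33, 40, 41, 44, 46]
We need the leftmost position where 32 can be inserted, i.e. the first index whose element is >= 32 (or the end of the list if none is).
Binary search with low=0, high=8 (0-based indices):
  low=0, high=8, mid=4: a[4]=40 >= 32, so high = 4
  low=0, high=4, mid=2: a[2]=25 < 32, so low = 3
  low=3, high=4, mid=3: a[3]=33 >= 32, so high = 3
Now low = high = 3, so the insertion index is 3.
Final answer: 3


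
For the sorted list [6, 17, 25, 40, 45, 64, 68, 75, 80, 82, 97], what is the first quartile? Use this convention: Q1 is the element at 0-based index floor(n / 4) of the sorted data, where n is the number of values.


The list has n = 11 elements.
Q1 index = floor(11 / 4) = floor(2.75) = 2
Counting from index 0 in the sorted data, the element at index 2 is 25.
Final answer: 25


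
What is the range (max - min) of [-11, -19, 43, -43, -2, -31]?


Maximum value: 43
Minimum value: -43
Range = 43 - (-43) = 86
Final answer: 86


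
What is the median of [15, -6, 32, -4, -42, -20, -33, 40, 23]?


First, sort the list: [-42, -33, -20, -6, -4, 15, 23, 32, 40]
The list has 9 elements (odd count).
The middle index is 4 (0-based), and the element there is -4.
Final answer: -4


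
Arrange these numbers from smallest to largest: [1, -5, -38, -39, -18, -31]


Original list: [1, -5, -38, -39, -18, -31]
Repeatedly take the smallest remaining element:
  Remaining [1, -5, -38, -39, -18, -31] -> smallest is -39
  Remaining [1, -5, -38, -18, -31] -> smallest is -38
  Remaining [1, -5, -18, -31] -> smallest is -31
  Remaining [1, -5, -18] -> smallest is -18
  Remaining [1, -5] -> smallest is -5
  Remaining [1] -> smallest is 1
Collecting the picks in order gives the sorted list.
Final answer: [-39, -38, -31, -18, -5, 1]


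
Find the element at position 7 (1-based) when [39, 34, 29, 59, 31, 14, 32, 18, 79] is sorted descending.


Sort descending: [79, 59, 39, 34, 32, 31, 29, 18, 14]
The 7th element (1-indexed) is at index 6.
Value = 29
Final answer: 29


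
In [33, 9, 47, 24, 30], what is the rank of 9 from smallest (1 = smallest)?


Sort ascending: [9, 24, 30, 33, 47]
Find 9 in the sorted list.
9 is at position 1 (1-indexed).
Final answer: 1


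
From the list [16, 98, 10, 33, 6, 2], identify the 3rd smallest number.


Sort ascending: [2, 6, 10, 16, 33, 98]
The 3rd element (1-indexed) is at index 2.
Value = 10
Final answer: 10


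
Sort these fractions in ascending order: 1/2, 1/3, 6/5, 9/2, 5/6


Convert to decimal for comparison:
  1/2 = 0.5
  1/3 = 0.3333
  6/5 = 1.2
  9/2 = 4.5
  5/6 = 0.8333
Decimals in increasing order: 0.3333 < 0.5 < 0.8333 < 1.2 < 4.5
Writing each back as its fraction gives the sorted order.
Final answer: 1/3, 1/2, 5/6, 6/5, 9/2


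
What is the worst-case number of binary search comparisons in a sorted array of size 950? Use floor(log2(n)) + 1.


Binary search halves the search space each step.
Maximum comparisons = floor(log2(950)) + 1
log2(950) = 9.8918
floor(log2(950)) = 9, so 9 + 1 = 10
Final answer: 10


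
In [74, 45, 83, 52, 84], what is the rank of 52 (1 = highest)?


Sort descending: [84, 83, 74, 52, 45]
Find 52 in the sorted list.
52 is at position 4.
Final answer: 4


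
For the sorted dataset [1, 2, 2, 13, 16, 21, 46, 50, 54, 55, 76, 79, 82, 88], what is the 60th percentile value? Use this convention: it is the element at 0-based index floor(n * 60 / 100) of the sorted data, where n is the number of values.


The dataset has n = 14 elements.
Index = floor(14 * 60 / 100) = floor(840 / 100) = floor(8.4) = 8
Counting from index 0 in the sorted data, the element at index 8 is 54.
Final answer: 54


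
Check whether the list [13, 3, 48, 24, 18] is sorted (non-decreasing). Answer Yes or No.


Check consecutive pairs:
  13 <= 3? False
  3 <= 48? True
  48 <= 24? False
  24 <= 18? False
3 consecutive pair(s) are out of order, so the list is not sorted.
Final answer: No


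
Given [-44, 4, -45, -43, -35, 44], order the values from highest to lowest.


Original list: [-44, 4, -45, -43, -35, 44]
Repeatedly take the largest remaining element:
  Remaining [-44, 4, -45, -43, -35, 44] -> largest is 44
  Remaining [-44, 4, -45, -43, -35] -> largest is 4
  Remaining [-44, -45, -43, -35] -> largest is -35
  Remaining [-44, -45, -43] -> largest is -43
  Remaining [-44, -45] -> largest is -44
  Remaining [-45] -> largest is -45
Collecting the picks in order gives the descending list.
Final answer: [44, 4, -35, -43, -44, -45]


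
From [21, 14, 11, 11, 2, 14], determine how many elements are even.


Check each element:
  21 is odd
  14 is even
  11 is odd
  11 is odd
  2 is even
  14 is even
Evens: [14, 2, 14]
Count of evens = 3
Final answer: 3


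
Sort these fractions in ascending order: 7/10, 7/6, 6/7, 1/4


Convert to decimal for comparison:
  7/10 = 0.7
  7/6 = 1.1667
  6/7 = 0.8571
  1/4 = 0.25
Decimals in increasing order: 0.25 < 0.7 < 0.8571 < 1.1667
Writing each back as its fraction gives the sorted order.
Final answer: 1/4, 7/10, 6/7, 7/6


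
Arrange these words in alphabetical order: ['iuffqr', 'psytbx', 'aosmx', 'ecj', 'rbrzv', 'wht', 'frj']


Compare strings character by character (the first differing letter decides):
  'aosmx' < 'ecj' since 'a' < 'e' at position 1
  'ecj' < 'frj' since 'e' < 'f' at position 1
  'frj' < 'iuffqr' since 'f' < 'i' at position 1
  'iuffqr' < 'psytbx' since 'i' < 'p' at position 1
  'psytbx' < 'rbrzv' since 'p' < 'r' at position 1
  'rbrzv' < 'wht' since 'r' < 'w' at position 1
Chaining these comparisons gives the alphabetical order.
Final answer: ['aosmx', 'ecj', 'frj', 'iuffqr', 'psytbx', 'rbrzv', 'wht']


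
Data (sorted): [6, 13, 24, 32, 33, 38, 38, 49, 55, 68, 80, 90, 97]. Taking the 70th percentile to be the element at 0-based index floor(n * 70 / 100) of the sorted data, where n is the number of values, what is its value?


The dataset has n = 13 elements.
Index = floor(13 * 70 / 100) = floor(910 / 100) = floor(9.1) = 9
Counting from index 0 in the sorted data, the element at index 9 is 68.
Final answer: 68


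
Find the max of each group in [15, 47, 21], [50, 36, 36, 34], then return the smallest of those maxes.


Find max of each group:
  Group 1: [15, 47, 21] -> max = 47
  Group 2: [50, 36, 36, 34] -> max = 50
Maxes: [47, 50]
Minimum of maxes = 47
Final answer: 47


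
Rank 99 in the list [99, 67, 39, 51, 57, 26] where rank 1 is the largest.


Sort descending: [99, 67, 57, 51, 39, 26]
Find 99 in the sorted list.
99 is at position 1.
Final answer: 1


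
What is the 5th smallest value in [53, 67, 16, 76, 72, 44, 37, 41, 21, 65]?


Sort ascending: [16, 21, 37, 41, 44, 53, 65, 67, 72, 76]
The 5th element (1-indexed) is at index 4.
Value = 44
Final answer: 44


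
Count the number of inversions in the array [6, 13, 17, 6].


For each element, count the later elements that are smaller than it:
  6 (index 0): smaller elements after it = [] -> 0
  13 (index 1): smaller elements after it = [6] -> 1
  17 (index 2): smaller elements after it = [6] -> 1
Total inversions = 0 + 1 + 1 = 2
Final answer: 2


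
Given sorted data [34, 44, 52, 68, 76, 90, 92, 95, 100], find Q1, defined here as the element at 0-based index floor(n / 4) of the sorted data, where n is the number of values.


The list has n = 9 elements.
Q1 index = floor(9 / 4) = floor(2.25) = 2
Counting from index 0 in the sorted data, the element at index 2 is 52.
Final answer: 52


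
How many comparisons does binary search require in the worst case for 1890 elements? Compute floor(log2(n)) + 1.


Binary search halves the search space each step.
Maximum comparisons = floor(log2(1890)) + 1
log2(1890) = 10.8842
floor(log2(1890)) = 10, so 10 + 1 = 11
Final answer: 11


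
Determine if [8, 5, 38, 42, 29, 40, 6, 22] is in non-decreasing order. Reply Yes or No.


Check consecutive pairs:
  8 <= 5? False
  5 <= 38? True
  38 <= 42? True
  42 <= 29? False
  29 <= 40? True
  40 <= 6? False
  6 <= 22? True
3 consecutive pair(s) are out of order, so the list is not sorted.
Final answer: No


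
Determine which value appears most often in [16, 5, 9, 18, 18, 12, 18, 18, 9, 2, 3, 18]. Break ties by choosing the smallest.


Count the frequency of each value:
  2 appears 1 time(s)
  3 appears 1 time(s)
  5 appears 1 time(s)
  9 appears 2 time(s)
  12 appears 1 time(s)
  16 appears 1 time(s)
  18 appears 5 time(s)
Maximum frequency is 5.
Only 18 reaches that frequency, so it is the mode.
Final answer: 18


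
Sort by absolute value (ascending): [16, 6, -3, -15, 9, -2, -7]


Compute absolute values:
  |16| = 16
  |6| = 6
  |-3| = 3
  |-15| = 15
  |9| = 9
  |-2| = 2
  |-7| = 7
Absolute values in increasing order: 2 < 3 < 6 < 7 < 9 < 15 < 16
Listing the original numbers in that order gives the answer.
Final answer: [-2, -3, 6, -7, 9, -15, 16]


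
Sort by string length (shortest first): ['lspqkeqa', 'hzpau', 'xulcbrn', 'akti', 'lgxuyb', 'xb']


Compute lengths:
  'lspqkeqa' has length 8
  'hzpau' has length 5
  'xulcbrn' has length 7
  'akti' has length 4
  'lgxuyb' has length 6
  'xb' has length 2
Lengths in increasing order: 2 < 4 < 5 < 6 < 7 < 8
Listing the words in that order gives the answer.
Final answer: ['xb', 'akti', 'hzpau', 'lgxuyb', 'xulcbrn', 'lspqkeqa']


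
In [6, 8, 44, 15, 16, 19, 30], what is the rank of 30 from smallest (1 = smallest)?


Sort ascending: [6, 8, 15, 16, 19, 30, 44]
Find 30 in the sorted list.
30 is at position 6 (1-indexed).
Final answer: 6


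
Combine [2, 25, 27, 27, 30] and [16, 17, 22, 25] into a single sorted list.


List A: [2, 25, 27, 27, 30]
List B: [16, 17, 22, 25]
Repeatedly compare the front elements and take the smaller:
  2 vs 16 -> take 2
  25 vs 16 -> take 16
  25 vs 17 -> take 17
  25 vs 22 -> take 22
  25 vs 25 -> take 25
  27 vs 25 -> take 25
  B is exhausted; append the rest of A: [27, 27, 30]
Final answer: [2, 16, 17, 22, 25, 25, 27, 27, 30]


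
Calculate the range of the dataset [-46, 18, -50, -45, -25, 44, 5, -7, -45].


Maximum value: 44
Minimum value: -50
Range = 44 - (-50) = 94
Final answer: 94


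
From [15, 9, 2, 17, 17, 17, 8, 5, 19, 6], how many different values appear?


List all unique values:
Distinct values: [2, 5, 6, 8, 9, 15, 17, 19]
Count = 8
Final answer: 8


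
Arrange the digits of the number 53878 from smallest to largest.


The number 53878 has digits: 5, 3, 8, 7, 8
Sorted: 3, 5, 7, 8, 8
Joining the sorted digits gives the result.
Final answer: 35788


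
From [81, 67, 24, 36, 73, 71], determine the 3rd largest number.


Sort descending: [81, 73, 71, 67, 36, 24]
The 3rd element (1-indexed) is at index 2.
Value = 71
Final answer: 71


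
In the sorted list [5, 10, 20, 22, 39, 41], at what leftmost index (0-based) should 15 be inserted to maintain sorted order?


List is sorted: [5, 10, 20, 22, 39, 41]
We need the leftmost position where 15 can be inserted, i.e. the first index whose element is >= 15 (or the end of the list if none is).
Binary search with low=0, high=6 (0-based indices):
  low=0, high=6, mid=3: a[3]=22 >= 15, so high = 3
  low=0, high=3, mid=1: a[1]=10 < 15, so low = 2
  low=2, high=3, mid=2: a[2]=20 >= 15, so high = 2
Now low = high = 2, so the insertion index is 2.
Final answer: 2


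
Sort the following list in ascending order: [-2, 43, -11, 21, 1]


Original list: [-2, 43, -11, 21, 1]
Repeatedly take the smallest remaining element:
  Remaining [-2, 43, -11, 21, 1] -> smallest is -11
  Remaining [-2, 43, 21, 1] -> smallest is -2
  Remaining [43, 21, 1] -> smallest is 1
  Remaining [43, 21] -> smallest is 21
  Remaining [43] -> smallest is 43
Collecting the picks in order gives the sorted list.
Final answer: [-11, -2, 1, 21, 43]


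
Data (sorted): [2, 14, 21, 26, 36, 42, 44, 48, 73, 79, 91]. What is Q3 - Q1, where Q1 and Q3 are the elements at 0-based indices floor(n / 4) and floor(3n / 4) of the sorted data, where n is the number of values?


The data has n = 11 elements.
Q1 index = floor(11 / 4) = floor(2.75) = 2; Q3 index = floor(3 * 11 / 4) = floor(8.25) = 8
Q1 = element at index 2 = 21
Q3 = element at index 8 = 73
IQR = 73 - 21 = 52
Final answer: 52


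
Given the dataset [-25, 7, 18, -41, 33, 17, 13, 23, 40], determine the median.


First, sort the list: [-41, -25, 7, 13, 17, 18, 23, 33, 40]
The list has 9 elements (odd count).
The middle index is 4 (0-based), and the element there is 17.
Final answer: 17


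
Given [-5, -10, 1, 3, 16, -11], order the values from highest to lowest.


Original list: [-5, -10, 1, 3, 16, -11]
Repeatedly take the largest remaining element:
  Remaining [-5, -10, 1, 3, 16, -11] -> largest is 16
  Remaining [-5, -10, 1, 3, -11] -> largest is 3
  Remaining [-5, -10, 1, -11] -> largest is 1
  Remaining [-5, -10, -11] -> largest is -5
  Remaining [-10, -11] -> largest is -10
  Remaining [-11] -> largest is -11
Collecting the picks in order gives the descending list.
Final answer: [16, 3, 1, -5, -10, -11]


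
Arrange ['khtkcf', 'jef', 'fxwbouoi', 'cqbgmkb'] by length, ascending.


Compute lengths:
  'khtkcf' has length 6
  'jef' has length 3
  'fxwbouoi' has length 8
  'cqbgmkb' has length 7
Lengths in increasing order: 3 < 6 < 7 < 8
Listing the words in that order gives the answer.
Final answer: ['jef', 'khtkcf', 'cqbgmkb', 'fxwbouoi']


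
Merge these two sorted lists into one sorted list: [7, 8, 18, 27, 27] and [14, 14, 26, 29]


List A: [7, 8, 18, 27, 27]
List B: [14, 14, 26, 29]
Repeatedly compare the front elements and take the smaller:
  7 vs 14 -> take 7
  8 vs 14 -> take 8
  18 vs 14 -> take 14
  18 vs 14 -> take 14
  18 vs 26 -> take 18
  27 vs 26 -> take 26
  27 vs 29 -> take 27
  27 vs 29 -> take 27
  A is exhausted; append the rest of B: [29]
Final answer: [7, 8, 14, 14, 18, 26, 27, 27, 29]


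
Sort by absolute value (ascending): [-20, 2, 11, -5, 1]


Compute absolute values:
  |-20| = 20
  |2| = 2
  |11| = 11
  |-5| = 5
  |1| = 1
Absolute values in increasing order: 1 < 2 < 5 < 11 < 20
Listing the original numbers in that order gives the answer.
Final answer: [1, 2, -5, 11, -20]


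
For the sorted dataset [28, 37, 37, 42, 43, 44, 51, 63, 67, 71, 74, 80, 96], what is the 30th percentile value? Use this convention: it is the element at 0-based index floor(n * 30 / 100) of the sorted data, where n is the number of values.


The dataset has n = 13 elements.
Index = floor(13 * 30 / 100) = floor(390 / 100) = floor(3.9) = 3
Counting from index 0 in the sorted data, the element at index 3 is 42.
Final answer: 42


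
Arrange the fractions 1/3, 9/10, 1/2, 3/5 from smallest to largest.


Convert to decimal for comparison:
  1/3 = 0.3333
  9/10 = 0.9
  1/2 = 0.5
  3/5 = 0.6
Decimals in increasing order: 0.3333 < 0.5 < 0.6 < 0.9
Writing each back as its fraction gives the sorted order.
Final answer: 1/3, 1/2, 3/5, 9/10


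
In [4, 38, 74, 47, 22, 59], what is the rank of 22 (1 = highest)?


Sort descending: [74, 59, 47, 38, 22, 4]
Find 22 in the sorted list.
22 is at position 5.
Final answer: 5


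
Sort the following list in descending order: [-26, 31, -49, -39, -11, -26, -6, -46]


Original list: [-26, 31, -49, -39, -11, -26, -6, -46]
Repeatedly take the largest remaining element:
  Remaining [-26, 31, -49, -39, -11, -26, -6, -46] -> largest is 31
  Remaining [-26, -49, -39, -11, -26, -6, -46] -> largest is -6
  Remaining [-26, -49, -39, -11, -26, -46] -> largest is -11
  Remaining [-26, -49, -39, -26, -46] -> largest is -26
  Remaining [-49, -39, -26, -46] -> largest is -26
  Remaining [-49, -39, -46] -> largest is -39
  Remaining [-49, -46] -> largest is -46
  Remaining [-49] -> largest is -49
Collecting the picks in order gives the descending list.
Final answer: [31, -6, -11, -26, -26, -39, -46, -49]


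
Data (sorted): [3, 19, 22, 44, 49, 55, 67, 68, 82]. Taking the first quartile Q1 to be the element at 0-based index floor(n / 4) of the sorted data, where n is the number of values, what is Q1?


The list has n = 9 elements.
Q1 index = floor(9 / 4) = floor(2.25) = 2
Counting from index 0 in the sorted data, the element at index 2 is 22.
Final answer: 22


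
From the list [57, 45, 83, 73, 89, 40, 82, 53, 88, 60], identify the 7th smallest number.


Sort ascending: [40, 45, 53, 57, 60, 73, 82, 83, 88, 89]
The 7th element (1-indexed) is at index 6.
Value = 82
Final answer: 82


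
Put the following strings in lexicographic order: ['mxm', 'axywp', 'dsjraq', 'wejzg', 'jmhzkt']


Compare strings character by character (the first differing letter decides):
  'axywp' < 'dsjraq' since 'a' < 'd' at position 1
  'dsjraq' < 'jmhzkt' since 'd' < 'j' at position 1
  'jmhzkt' < 'mxm' since 'j' < 'm' at position 1
  'mxm' < 'wejzg' since 'm' < 'w' at position 1
Chaining these comparisons gives the alphabetical order.
Final answer: ['axywp', 'dsjraq', 'jmhzkt', 'mxm', 'wejzg']


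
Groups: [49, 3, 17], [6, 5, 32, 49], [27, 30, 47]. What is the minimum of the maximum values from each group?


Find max of each group:
  Group 1: [49, 3, 17] -> max = 49
  Group 2: [6, 5, 32, 49] -> max = 49
  Group 3: [27, 30, 47] -> max = 47
Maxes: [49, 49, 47]
Minimum of maxes = 47
Final answer: 47


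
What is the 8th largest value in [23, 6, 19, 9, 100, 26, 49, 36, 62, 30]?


Sort descending: [100, 62, 49, 36, 30, 26, 23, 19, 9, 6]
The 8th element (1-indexed) is at index 7.
Value = 19
Final answer: 19


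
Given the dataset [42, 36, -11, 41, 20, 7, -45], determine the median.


First, sort the list: [-45, -11, 7, 20, 36, 41, 42]
The list has 7 elements (odd count).
The middle index is 3 (0-based), and the element there is 20.
Final answer: 20


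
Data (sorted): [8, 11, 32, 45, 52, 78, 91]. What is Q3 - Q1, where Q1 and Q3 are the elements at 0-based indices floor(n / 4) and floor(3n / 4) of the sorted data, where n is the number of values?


The data has n = 7 elements.
Q1 index = floor(7 / 4) = floor(1.75) = 1; Q3 index = floor(3 * 7 / 4) = floor(5.25) = 5
Q1 = element at index 1 = 11
Q3 = element at index 5 = 78
IQR = 78 - 11 = 67
Final answer: 67


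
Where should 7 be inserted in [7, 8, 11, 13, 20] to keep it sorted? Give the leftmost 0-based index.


List is sorted: [7, 8, 11, 13, 20]
We need the leftmost position where 7 can be inserted, i.e. the first index whose element is >= 7 (or the end of the list if none is).
Binary search with low=0, high=5 (0-based indices):
  low=0, high=5, mid=2: a[2]=11 >= 7, so high = 2
  low=0, high=2, mid=1: a[1]=8 >= 7, so high = 1
  low=0, high=1, mid=0: a[0]=7 >= 7, so high = 0
Now low = high = 0, so the insertion index is 0.
Final answer: 0


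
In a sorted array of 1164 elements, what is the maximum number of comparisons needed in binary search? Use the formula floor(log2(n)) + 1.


Binary search halves the search space each step.
Maximum comparisons = floor(log2(1164)) + 1
log2(1164) = 10.1849
floor(log2(1164)) = 10, so 10 + 1 = 11
Final answer: 11


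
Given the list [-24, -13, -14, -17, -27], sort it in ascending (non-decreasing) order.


Original list: [-24, -13, -14, -17, -27]
Repeatedly take the smallest remaining element:
  Remaining [-24, -13, -14, -17, -27] -> smallest is -27
  Remaining [-24, -13, -14, -17] -> smallest is -24
  Remaining [-13, -14, -17] -> smallest is -17
  Remaining [-13, -14] -> smallest is -14
  Remaining [-13] -> smallest is -13
Collecting the picks in order gives the sorted list.
Final answer: [-27, -24, -17, -14, -13]


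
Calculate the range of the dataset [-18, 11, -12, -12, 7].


Maximum value: 11
Minimum value: -18
Range = 11 - (-18) = 29
Final answer: 29


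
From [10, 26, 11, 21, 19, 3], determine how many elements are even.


Check each element:
  10 is even
  26 is even
  11 is odd
  21 is odd
  19 is odd
  3 is odd
Evens: [10, 26]
Count of evens = 2
Final answer: 2


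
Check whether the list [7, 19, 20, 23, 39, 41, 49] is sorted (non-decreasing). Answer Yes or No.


Check consecutive pairs:
  7 <= 19? True
  19 <= 20? True
  20 <= 23? True
  23 <= 39? True
  39 <= 41? True
  41 <= 49? True
Every consecutive pair is in order, so the list is non-decreasing.
Final answer: Yes


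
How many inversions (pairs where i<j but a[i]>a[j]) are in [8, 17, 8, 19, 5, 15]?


For each element, count the later elements that are smaller than it:
  8 (index 0): smaller elements after it = [5] -> 1
  17 (index 1): smaller elements after it = [8, 5, 15] -> 3
  8 (index 2): smaller elements after it = [5] -> 1
  19 (index 3): smaller elements after it = [5, 15] -> 2
  5 (index 4): smaller elements after it = [] -> 0
Total inversions = 1 + 3 + 1 + 2 + 0 = 7
Final answer: 7


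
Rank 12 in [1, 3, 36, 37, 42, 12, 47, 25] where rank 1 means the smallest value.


Sort ascending: [1, 3, 12, 25, 36, 37, 42, 47]
Find 12 in the sorted list.
12 is at position 3 (1-indexed).
Final answer: 3


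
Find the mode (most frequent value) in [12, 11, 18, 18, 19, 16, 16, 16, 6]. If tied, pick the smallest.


Count the frequency of each value:
  6 appears 1 time(s)
  11 appears 1 time(s)
  12 appears 1 time(s)
  16 appears 3 time(s)
  18 appears 2 time(s)
  19 appears 1 time(s)
Maximum frequency is 3.
Only 16 reaches that frequency, so it is the mode.
Final answer: 16


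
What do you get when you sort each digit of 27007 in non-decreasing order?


The number 27007 has digits: 2, 7, 0, 0, 7
Sorted: 0, 0, 2, 7, 7
Joining the sorted digits gives the result.
Final answer: 00277


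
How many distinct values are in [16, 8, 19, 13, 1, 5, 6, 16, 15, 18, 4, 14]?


List all unique values:
Distinct values: [1, 4, 5, 6, 8, 13, 14, 15, 16, 18, 19]
Count = 11
Final answer: 11


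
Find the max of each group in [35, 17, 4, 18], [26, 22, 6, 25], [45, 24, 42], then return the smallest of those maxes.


Find max of each group:
  Group 1: [35, 17, 4, 18] -> max = 35
  Group 2: [26, 22, 6, 25] -> max = 26
  Group 3: [45, 24, 42] -> max = 45
Maxes: [35, 26, 45]
Minimum of maxes = 26
Final answer: 26


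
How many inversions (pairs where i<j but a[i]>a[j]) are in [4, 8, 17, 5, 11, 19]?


For each element, count the later elements that are smaller than it:
  4 (index 0): smaller elements after it = [] -> 0
  8 (index 1): smaller elements after it = [5] -> 1
  17 (index 2): smaller elements after it = [5, 11] -> 2
  5 (index 3): smaller elements after it = [] -> 0
  11 (index 4): smaller elements after it = [] -> 0
Total inversions = 0 + 1 + 2 + 0 + 0 = 3
Final answer: 3


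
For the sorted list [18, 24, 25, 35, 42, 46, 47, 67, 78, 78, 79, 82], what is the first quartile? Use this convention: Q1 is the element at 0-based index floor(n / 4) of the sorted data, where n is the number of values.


The list has n = 12 elements.
Q1 index = floor(12 / 4) = floor(3) = 3
Counting from index 0 in the sorted data, the element at index 3 is 35.
Final answer: 35


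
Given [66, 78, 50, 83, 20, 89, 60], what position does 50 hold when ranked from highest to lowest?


Sort descending: [89, 83, 78, 66, 60, 50, 20]
Find 50 in the sorted list.
50 is at position 6.
Final answer: 6


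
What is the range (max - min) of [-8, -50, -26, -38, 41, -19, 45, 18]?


Maximum value: 45
Minimum value: -50
Range = 45 - (-50) = 95
Final answer: 95


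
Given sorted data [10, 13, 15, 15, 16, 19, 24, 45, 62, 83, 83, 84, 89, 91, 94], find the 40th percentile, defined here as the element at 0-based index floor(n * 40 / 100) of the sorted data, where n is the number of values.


The dataset has n = 15 elements.
Index = floor(15 * 40 / 100) = floor(600 / 100) = floor(6) = 6
Counting from index 0 in the sorted data, the element at index 6 is 24.
Final answer: 24


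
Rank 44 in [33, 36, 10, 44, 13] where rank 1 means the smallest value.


Sort ascending: [10, 13, 33, 36, 44]
Find 44 in the sorted list.
44 is at position 5 (1-indexed).
Final answer: 5


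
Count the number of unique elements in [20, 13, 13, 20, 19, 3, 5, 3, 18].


List all unique values:
Distinct values: [3, 5, 13, 18, 19, 20]
Count = 6
Final answer: 6


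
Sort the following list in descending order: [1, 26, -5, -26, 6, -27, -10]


Original list: [1, 26, -5, -26, 6, -27, -10]
Repeatedly take the largest remaining element:
  Remaining [1, 26, -5, -26, 6, -27, -10] -> largest is 26
  Remaining [1, -5, -26, 6, -27, -10] -> largest is 6
  Remaining [1, -5, -26, -27, -10] -> largest is 1
  Remaining [-5, -26, -27, -10] -> largest is -5
  Remaining [-26, -27, -10] -> largest is -10
  Remaining [-26, -27] -> largest is -26
  Remaining [-27] -> largest is -27
Collecting the picks in order gives the descending list.
Final answer: [26, 6, 1, -5, -10, -26, -27]


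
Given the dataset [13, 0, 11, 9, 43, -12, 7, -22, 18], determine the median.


First, sort the list: [-22, -12, 0, 7, 9, 11, 13, 18, 43]
The list has 9 elements (odd count).
The middle index is 4 (0-based), and the element there is 9.
Final answer: 9


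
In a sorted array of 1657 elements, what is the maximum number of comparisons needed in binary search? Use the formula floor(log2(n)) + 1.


Binary search halves the search space each step.
Maximum comparisons = floor(log2(1657)) + 1
log2(1657) = 10.6944
floor(log2(1657)) = 10, so 10 + 1 = 11
Final answer: 11


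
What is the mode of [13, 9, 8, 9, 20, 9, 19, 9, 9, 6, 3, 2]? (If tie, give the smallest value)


Count the frequency of each value:
  2 appears 1 time(s)
  3 appears 1 time(s)
  6 appears 1 time(s)
  8 appears 1 time(s)
  9 appears 5 time(s)
  13 appears 1 time(s)
  19 appears 1 time(s)
  20 appears 1 time(s)
Maximum frequency is 5.
Only 9 reaches that frequency, so it is the mode.
Final answer: 9


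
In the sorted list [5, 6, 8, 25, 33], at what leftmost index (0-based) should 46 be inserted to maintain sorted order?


List is sorted: [5, 6, 8, 25, 33]
We need the leftmost position where 46 can be inserted, i.e. the first index whose element is >= 46 (or the end of the list if none is).
Binary search with low=0, high=5 (0-based indices):
  low=0, high=5, mid=2: a[2]=8 < 46, so low = 3
  low=3, high=5, mid=4: a[4]=33 < 46, so low = 5
Now low = high = 5, so the insertion index is 5.
Final answer: 5


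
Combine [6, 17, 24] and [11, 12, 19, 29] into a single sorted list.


List A: [6, 17, 24]
List B: [11, 12, 19, 29]
Repeatedly compare the front elements and take the smaller:
  6 vs 11 -> take 6
  17 vs 11 -> take 11
  17 vs 12 -> take 12
  17 vs 19 -> take 17
  24 vs 19 -> take 19
  24 vs 29 -> take 24
  A is exhausted; append the rest of B: [29]
Final answer: [6, 11, 12, 17, 19, 24, 29]


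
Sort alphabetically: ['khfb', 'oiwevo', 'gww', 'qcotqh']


Compare strings character by character (the first differing letter decides):
  'gww' < 'khfb' since 'g' < 'k' at position 1
  'khfb' < 'oiwevo' since 'k' < 'o' at position 1
  'oiwevo' < 'qcotqh' since 'o' < 'q' at position 1
Chaining these comparisons gives the alphabetical order.
Final answer: ['gww', 'khfb', 'oiwevo', 'qcotqh']


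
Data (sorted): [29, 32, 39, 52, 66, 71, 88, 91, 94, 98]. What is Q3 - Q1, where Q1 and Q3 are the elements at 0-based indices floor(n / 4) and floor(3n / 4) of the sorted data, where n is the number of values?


The data has n = 10 elements.
Q1 index = floor(10 / 4) = floor(2.5) = 2; Q3 index = floor(3 * 10 / 4) = floor(7.5) = 7
Q1 = element at index 2 = 39
Q3 = element at index 7 = 91
IQR = 91 - 39 = 52
Final answer: 52
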